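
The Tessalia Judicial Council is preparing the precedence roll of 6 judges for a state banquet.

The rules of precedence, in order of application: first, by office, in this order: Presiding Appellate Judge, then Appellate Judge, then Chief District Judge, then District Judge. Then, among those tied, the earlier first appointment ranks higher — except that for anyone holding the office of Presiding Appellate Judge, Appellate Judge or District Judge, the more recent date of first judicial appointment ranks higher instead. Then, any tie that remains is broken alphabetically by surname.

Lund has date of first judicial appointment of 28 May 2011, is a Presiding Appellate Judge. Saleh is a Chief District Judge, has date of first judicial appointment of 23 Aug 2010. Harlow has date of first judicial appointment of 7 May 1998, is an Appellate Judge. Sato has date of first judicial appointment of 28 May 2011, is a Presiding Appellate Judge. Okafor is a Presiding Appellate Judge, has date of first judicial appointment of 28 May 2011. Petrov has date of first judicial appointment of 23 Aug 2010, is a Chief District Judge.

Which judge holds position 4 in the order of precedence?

By office: Lund, Okafor and Sato (Presiding Appellate Judge); then Harlow (Appellate Judge); then Petrov and Saleh (Chief District Judge).
Lund, Okafor and Sato all have date of first judicial appointment 28 May 2011, so the next rule applies.
Among Lund, Okafor and Sato, alphabetically by surname: Lund before Okafor before Sato.
Petrov and Saleh both have date of first judicial appointment 23 Aug 2010, so the next rule applies.
Among Petrov and Saleh, alphabetically by surname: Petrov before Saleh.
Order: Lund, Okafor, Sato, Harlow, Petrov, Saleh.

Harlow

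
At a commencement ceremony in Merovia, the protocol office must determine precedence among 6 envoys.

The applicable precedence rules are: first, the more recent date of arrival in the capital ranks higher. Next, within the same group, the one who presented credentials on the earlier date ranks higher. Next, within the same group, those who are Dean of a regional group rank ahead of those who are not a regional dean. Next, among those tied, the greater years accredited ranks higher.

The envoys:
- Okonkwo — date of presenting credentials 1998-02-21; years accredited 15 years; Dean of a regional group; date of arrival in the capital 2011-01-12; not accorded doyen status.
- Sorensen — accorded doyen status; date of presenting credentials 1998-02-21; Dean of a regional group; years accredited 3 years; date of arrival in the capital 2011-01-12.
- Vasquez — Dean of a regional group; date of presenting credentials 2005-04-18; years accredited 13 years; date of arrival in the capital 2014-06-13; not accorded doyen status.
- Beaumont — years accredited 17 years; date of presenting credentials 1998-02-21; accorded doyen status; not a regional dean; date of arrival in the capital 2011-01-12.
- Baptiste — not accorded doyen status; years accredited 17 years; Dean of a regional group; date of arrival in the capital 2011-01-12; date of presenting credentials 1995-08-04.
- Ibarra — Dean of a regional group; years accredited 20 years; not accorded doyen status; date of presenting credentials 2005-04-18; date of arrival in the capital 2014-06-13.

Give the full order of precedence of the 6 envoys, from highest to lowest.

By date of arrival in the capital (later first): Ibarra and Vasquez (both 2014-06-13); then Baptiste, Okonkwo, Sorensen and Beaumont (each 2011-01-12).
Ibarra and Vasquez both have date of presenting credentials 2005-04-18, so the next rule applies.
Ibarra and Vasquez are each Dean of a regional group, so the next rule applies.
Among Ibarra and Vasquez, by years accredited (higher first): Ibarra (20 years) before Vasquez (13 years).
Among Baptiste, Okonkwo, Sorensen and Beaumont, by date of presenting credentials (earlier first): Baptiste (1995-08-04) before Okonkwo, Sorensen and Beaumont (1998-02-21).
Among Okonkwo, Sorensen and Beaumont, Dean of a regional group before not a regional dean: Okonkwo and Sorensen (Dean of a regional group) before Beaumont (not a regional dean).
Among Okonkwo and Sorensen, by years accredited (higher first): Okonkwo (15 years) before Sorensen (3 years).
Full order: Ibarra, Vasquez, Baptiste, Okonkwo, Sorensen, Beaumont.

Ibarra, Vasquez, Baptiste, Okonkwo, Sorensen, Beaumont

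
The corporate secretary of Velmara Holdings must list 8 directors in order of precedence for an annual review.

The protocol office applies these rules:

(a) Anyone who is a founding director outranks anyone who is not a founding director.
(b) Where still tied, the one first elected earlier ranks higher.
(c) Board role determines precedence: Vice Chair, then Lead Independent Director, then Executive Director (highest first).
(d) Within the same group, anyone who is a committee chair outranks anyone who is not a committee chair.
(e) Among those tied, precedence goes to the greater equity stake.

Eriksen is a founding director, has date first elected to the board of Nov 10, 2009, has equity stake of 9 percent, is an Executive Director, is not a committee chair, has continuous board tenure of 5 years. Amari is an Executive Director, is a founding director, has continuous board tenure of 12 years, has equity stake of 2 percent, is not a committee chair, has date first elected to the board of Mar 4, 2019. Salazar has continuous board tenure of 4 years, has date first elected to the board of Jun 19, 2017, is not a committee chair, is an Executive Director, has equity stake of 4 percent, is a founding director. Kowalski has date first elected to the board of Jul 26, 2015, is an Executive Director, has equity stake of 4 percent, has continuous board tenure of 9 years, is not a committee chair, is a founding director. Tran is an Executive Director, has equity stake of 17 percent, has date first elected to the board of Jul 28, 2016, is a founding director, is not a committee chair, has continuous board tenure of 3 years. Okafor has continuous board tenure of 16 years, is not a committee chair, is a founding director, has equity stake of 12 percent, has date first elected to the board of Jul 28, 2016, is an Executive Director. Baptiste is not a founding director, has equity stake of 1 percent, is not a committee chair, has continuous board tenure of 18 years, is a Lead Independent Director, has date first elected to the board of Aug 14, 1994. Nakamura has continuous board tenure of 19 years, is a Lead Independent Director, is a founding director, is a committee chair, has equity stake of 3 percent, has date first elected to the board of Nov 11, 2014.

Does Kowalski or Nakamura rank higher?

By the first rule: Eriksen, Nakamura, Kowalski, Tran, Okafor, Salazar and Amari (each a founding director); then Baptiste (not a founding director).
Among Eriksen, Nakamura, Kowalski, Tran, Okafor, Salazar and Amari, by date first elected to the board (earlier first): Eriksen (Nov 10, 2009) before Nakamura (Nov 11, 2014) before Kowalski (Jul 26, 2015) before Tran and Okafor (Jul 28, 2016) before Salazar (Jun 19, 2017) before Amari (Mar 4, 2019).
Tran and Okafor are each Executive Director, so the next rule applies.
Tran and Okafor are each not a committee chair, so the next rule applies.
Among Tran and Okafor, by equity stake (higher first): Tran (17 percent) before Okafor (12 percent).
So Nakamura takes precedence.

Nakamura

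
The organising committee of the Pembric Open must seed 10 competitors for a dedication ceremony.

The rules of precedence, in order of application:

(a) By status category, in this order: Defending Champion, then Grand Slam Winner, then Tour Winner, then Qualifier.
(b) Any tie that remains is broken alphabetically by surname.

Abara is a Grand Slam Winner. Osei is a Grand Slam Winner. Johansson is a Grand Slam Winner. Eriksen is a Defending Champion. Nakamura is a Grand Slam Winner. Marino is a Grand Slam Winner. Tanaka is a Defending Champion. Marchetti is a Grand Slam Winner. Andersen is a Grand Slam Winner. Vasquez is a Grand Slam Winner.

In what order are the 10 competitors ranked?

By status category: Eriksen and Tanaka (Defending Champion); then Abara, Andersen, Johansson, Marchetti, Marino, Nakamura, Osei and Vasquez (Grand Slam Winner).
Among Eriksen and Tanaka, alphabetically by surname: Eriksen before Tanaka.
Among Abara, Andersen, Johansson, Marchetti, Marino, Nakamura, Osei and Vasquez, alphabetically by surname: Abara before Andersen before Johansson before Marchetti before Marino before Nakamura before Osei before Vasquez.
Full order: Eriksen, Tanaka, Abara, Andersen, Johansson, Marchetti, Marino, Nakamura, Osei, Vasquez.

Eriksen, Tanaka, Abara, Andersen, Johansson, Marchetti, Marino, Nakamura, Osei, Vasquez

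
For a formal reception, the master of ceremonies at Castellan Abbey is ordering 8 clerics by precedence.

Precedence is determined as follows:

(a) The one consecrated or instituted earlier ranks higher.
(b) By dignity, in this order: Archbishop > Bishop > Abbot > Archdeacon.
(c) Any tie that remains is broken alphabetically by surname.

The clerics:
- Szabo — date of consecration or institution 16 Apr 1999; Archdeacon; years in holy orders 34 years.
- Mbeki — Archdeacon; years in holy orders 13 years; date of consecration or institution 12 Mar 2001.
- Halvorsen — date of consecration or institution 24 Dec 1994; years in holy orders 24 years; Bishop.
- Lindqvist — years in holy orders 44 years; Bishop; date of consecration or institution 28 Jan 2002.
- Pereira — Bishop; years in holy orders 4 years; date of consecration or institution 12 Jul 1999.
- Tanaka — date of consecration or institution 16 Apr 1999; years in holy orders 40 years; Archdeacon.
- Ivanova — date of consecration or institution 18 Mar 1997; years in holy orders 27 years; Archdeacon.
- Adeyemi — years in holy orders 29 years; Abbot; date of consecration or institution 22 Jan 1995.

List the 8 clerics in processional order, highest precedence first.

Halvorsen, Adeyemi, Ivanova, Szabo, Tanaka, Pereira, Mbeki, Lindqvist

By date of consecration or institution (earlier first): Halvorsen (24 Dec 1994); then Adeyemi (22 Jan 1995); then Ivanova (18 Mar 1997); then Szabo and Tanaka (both 16 Apr 1999); then Pereira (12 Jul 1999); then Mbeki (12 Mar 2001); then Lindqvist (28 Jan 2002).
Szabo and Tanaka are each Archdeacon, so the next rule applies.
Among Szabo and Tanaka, alphabetically by surname: Szabo before Tanaka.
Full order: Halvorsen, Adeyemi, Ivanova, Szabo, Tanaka, Pereira, Mbeki, Lindqvist.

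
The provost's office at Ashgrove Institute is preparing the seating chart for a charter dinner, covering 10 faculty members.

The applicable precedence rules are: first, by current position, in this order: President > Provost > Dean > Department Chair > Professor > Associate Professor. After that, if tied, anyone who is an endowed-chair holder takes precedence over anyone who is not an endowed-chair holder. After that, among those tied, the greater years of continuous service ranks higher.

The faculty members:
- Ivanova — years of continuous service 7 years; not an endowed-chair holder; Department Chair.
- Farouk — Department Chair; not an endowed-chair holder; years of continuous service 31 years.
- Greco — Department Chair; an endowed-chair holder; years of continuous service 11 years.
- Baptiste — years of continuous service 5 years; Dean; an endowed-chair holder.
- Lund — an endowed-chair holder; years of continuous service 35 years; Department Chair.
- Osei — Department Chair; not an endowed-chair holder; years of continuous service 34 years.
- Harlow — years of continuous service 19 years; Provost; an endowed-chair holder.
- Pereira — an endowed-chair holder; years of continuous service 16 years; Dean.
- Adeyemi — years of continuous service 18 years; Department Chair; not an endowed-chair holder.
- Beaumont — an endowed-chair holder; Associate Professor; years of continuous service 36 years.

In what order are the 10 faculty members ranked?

By current position: Harlow (Provost); then Pereira and Baptiste (Dean); then Lund, Greco, Osei, Farouk, Adeyemi and Ivanova (Department Chair); then Beaumont (Associate Professor).
Pereira and Baptiste are each an endowed-chair holder, so the next rule applies.
Among Pereira and Baptiste, by years of continuous service (higher first): Pereira (16 years) before Baptiste (5 years).
Among Lund, Greco, Osei, Farouk, Adeyemi and Ivanova, an endowed-chair holder before not an endowed-chair holder: Lund and Greco (an endowed-chair holder) before Osei, Farouk, Adeyemi and Ivanova (not an endowed-chair holder).
Among Lund and Greco, by years of continuous service (higher first): Lund (35 years) before Greco (11 years).
Among Osei, Farouk, Adeyemi and Ivanova, by years of continuous service (higher first): Osei (34 years) before Farouk (31 years) before Adeyemi (18 years) before Ivanova (7 years).
Full order: Harlow, Pereira, Baptiste, Lund, Greco, Osei, Farouk, Adeyemi, Ivanova, Beaumont.

Harlow, Pereira, Baptiste, Lund, Greco, Osei, Farouk, Adeyemi, Ivanova, Beaumont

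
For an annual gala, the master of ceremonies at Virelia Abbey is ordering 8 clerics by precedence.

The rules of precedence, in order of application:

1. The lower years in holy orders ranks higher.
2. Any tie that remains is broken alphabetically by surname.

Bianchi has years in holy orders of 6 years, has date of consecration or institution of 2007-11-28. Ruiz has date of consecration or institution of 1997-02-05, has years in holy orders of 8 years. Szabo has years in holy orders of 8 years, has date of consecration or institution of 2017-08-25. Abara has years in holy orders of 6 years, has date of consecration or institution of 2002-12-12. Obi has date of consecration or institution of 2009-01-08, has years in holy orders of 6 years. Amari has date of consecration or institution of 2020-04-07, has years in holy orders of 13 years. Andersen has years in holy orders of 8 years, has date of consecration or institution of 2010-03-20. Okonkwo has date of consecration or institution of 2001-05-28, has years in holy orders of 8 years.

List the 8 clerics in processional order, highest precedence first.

Abara, Bianchi, Obi, Andersen, Okonkwo, Ruiz, Szabo, Amari

By years in holy orders (lower first): Abara, Bianchi and Obi (each 6 years); then Andersen, Okonkwo, Ruiz and Szabo (each 8 years); then Amari (13 years).
Among Abara, Bianchi and Obi, alphabetically by surname: Abara before Bianchi before Obi.
Among Andersen, Okonkwo, Ruiz and Szabo, alphabetically by surname: Andersen before Okonkwo before Ruiz before Szabo.
Full order: Abara, Bianchi, Obi, Andersen, Okonkwo, Ruiz, Szabo, Amari.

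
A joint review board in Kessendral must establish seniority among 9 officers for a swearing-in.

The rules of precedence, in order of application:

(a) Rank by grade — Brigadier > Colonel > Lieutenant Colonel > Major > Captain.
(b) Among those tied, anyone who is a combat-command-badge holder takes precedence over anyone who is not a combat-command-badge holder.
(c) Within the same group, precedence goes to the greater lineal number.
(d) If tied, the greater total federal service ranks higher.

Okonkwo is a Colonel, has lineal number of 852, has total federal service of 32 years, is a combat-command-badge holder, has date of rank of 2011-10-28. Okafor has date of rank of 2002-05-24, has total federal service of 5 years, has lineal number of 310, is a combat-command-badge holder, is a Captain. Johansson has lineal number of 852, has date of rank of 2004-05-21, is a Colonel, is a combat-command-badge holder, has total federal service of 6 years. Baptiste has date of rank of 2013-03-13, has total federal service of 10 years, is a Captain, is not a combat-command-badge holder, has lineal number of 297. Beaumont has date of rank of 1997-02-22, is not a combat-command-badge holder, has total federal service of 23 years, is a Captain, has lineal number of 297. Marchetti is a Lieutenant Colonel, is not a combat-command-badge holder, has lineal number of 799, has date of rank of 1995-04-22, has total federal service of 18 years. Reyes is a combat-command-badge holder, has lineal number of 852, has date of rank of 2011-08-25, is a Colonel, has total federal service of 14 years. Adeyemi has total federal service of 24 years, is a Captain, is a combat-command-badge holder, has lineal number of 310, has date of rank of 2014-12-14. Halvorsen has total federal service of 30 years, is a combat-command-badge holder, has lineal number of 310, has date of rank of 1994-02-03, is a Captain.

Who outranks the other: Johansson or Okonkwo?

By grade: Okonkwo, Reyes and Johansson (Colonel); then Marchetti (Lieutenant Colonel); then Halvorsen, Adeyemi, Okafor, Beaumont and Baptiste (Captain).
Okonkwo, Reyes and Johansson are each a combat-command-badge holder, so the next rule applies.
Okonkwo, Reyes and Johansson all have lineal number 852, so the next rule applies.
Among Okonkwo, Reyes and Johansson, by total federal service (higher first): Okonkwo (32 years) before Reyes (14 years) before Johansson (6 years).
Among Halvorsen, Adeyemi, Okafor, Beaumont and Baptiste, a combat-command-badge holder before not a combat-command-badge holder: Halvorsen, Adeyemi and Okafor (a combat-command-badge holder) before Beaumont and Baptiste (not a combat-command-badge holder).
Halvorsen, Adeyemi and Okafor all have lineal number 310, so the next rule applies.
Among Halvorsen, Adeyemi and Okafor, by total federal service (higher first): Halvorsen (30 years) before Adeyemi (24 years) before Okafor (5 years).
Beaumont and Baptiste both have lineal number 297, so the next rule applies.
Among Beaumont and Baptiste, by total federal service (higher first): Beaumont (23 years) before Baptiste (10 years).
So Okonkwo takes precedence.

Okonkwo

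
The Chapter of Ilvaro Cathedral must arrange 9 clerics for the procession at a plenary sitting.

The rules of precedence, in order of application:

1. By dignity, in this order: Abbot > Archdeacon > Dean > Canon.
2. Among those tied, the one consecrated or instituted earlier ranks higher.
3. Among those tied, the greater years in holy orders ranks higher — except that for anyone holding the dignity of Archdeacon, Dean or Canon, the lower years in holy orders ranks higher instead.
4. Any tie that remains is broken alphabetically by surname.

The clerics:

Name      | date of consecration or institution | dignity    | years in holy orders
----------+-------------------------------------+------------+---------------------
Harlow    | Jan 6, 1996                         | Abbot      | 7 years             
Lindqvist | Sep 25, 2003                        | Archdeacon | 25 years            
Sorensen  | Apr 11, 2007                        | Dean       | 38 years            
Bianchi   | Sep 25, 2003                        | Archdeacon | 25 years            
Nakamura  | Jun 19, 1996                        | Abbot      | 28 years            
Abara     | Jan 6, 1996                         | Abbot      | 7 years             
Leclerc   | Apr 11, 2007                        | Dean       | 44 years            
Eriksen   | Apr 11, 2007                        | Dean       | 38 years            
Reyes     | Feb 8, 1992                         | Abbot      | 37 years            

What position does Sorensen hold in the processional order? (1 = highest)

By dignity: Reyes, Abara, Harlow and Nakamura (Abbot); then Bianchi and Lindqvist (Archdeacon); then Eriksen, Sorensen and Leclerc (Dean).
Among Reyes, Abara, Harlow and Nakamura, by date of consecration or institution (earlier first): Reyes (Feb 8, 1992) before Abara and Harlow (Jan 6, 1996) before Nakamura (Jun 19, 1996).
Abara and Harlow both have years in holy orders 7 years, so the next rule applies.
Among Abara and Harlow, alphabetically by surname: Abara before Harlow.
Bianchi and Lindqvist both have date of consecration or institution Sep 25, 2003, so the next rule applies.
Bianchi and Lindqvist both have years in holy orders 25 years, so the next rule applies.
Among Bianchi and Lindqvist, alphabetically by surname: Bianchi before Lindqvist.
Eriksen, Sorensen and Leclerc all have date of consecration or institution Apr 11, 2007, so the next rule applies.
Among Eriksen, Sorensen and Leclerc, by years in holy orders (lower first) (reversed rule for this group): Eriksen and Sorensen (38 years) before Leclerc (44 years).
Among Eriksen and Sorensen, alphabetically by surname: Eriksen before Sorensen.
Order: Reyes, Abara, Harlow, Nakamura, Bianchi, Lindqvist, Eriksen, Sorensen, Leclerc. So position 8.

8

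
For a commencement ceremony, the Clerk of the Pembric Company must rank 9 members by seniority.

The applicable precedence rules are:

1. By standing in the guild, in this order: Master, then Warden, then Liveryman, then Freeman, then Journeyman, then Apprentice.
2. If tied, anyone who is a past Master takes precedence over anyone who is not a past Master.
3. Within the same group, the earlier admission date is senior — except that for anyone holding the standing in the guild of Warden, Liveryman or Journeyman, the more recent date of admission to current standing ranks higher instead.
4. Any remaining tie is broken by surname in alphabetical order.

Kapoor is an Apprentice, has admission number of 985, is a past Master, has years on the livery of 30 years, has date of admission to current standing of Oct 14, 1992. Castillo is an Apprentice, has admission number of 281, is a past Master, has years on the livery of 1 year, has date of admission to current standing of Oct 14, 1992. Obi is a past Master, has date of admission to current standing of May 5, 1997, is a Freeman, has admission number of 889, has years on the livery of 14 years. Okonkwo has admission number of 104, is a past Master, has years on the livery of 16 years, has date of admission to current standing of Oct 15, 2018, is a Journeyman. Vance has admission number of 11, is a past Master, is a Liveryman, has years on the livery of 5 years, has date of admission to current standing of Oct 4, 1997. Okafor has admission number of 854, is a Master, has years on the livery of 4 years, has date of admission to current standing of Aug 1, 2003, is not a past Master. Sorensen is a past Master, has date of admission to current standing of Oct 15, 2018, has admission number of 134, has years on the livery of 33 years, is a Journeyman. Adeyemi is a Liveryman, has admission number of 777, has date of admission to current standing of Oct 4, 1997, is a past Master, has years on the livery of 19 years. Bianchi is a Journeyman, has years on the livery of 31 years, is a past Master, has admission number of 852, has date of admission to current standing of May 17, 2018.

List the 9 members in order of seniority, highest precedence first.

Okafor, Adeyemi, Vance, Obi, Okonkwo, Sorensen, Bianchi, Castillo, Kapoor

By standing in the guild: Okafor (Master); then Adeyemi and Vance (Liveryman); then Obi (Freeman); then Okonkwo, Sorensen and Bianchi (Journeyman); then Castillo and Kapoor (Apprentice).
Adeyemi and Vance are each a past Master, so the next rule applies.
Adeyemi and Vance both have date of admission to current standing Oct 4, 1997, so the next rule applies.
Among Adeyemi and Vance, alphabetically by surname: Adeyemi before Vance.
Okonkwo, Sorensen and Bianchi are each a past Master, so the next rule applies.
Among Okonkwo, Sorensen and Bianchi, by date of admission to current standing (later first) (reversed rule for this group): Okonkwo and Sorensen (Oct 15, 2018) before Bianchi (May 17, 2018).
Among Okonkwo and Sorensen, alphabetically by surname: Okonkwo before Sorensen.
Castillo and Kapoor are each a past Master, so the next rule applies.
Castillo and Kapoor both have date of admission to current standing Oct 14, 1992, so the next rule applies.
Among Castillo and Kapoor, alphabetically by surname: Castillo before Kapoor.
Full order: Okafor, Adeyemi, Vance, Obi, Okonkwo, Sorensen, Bianchi, Castillo, Kapoor.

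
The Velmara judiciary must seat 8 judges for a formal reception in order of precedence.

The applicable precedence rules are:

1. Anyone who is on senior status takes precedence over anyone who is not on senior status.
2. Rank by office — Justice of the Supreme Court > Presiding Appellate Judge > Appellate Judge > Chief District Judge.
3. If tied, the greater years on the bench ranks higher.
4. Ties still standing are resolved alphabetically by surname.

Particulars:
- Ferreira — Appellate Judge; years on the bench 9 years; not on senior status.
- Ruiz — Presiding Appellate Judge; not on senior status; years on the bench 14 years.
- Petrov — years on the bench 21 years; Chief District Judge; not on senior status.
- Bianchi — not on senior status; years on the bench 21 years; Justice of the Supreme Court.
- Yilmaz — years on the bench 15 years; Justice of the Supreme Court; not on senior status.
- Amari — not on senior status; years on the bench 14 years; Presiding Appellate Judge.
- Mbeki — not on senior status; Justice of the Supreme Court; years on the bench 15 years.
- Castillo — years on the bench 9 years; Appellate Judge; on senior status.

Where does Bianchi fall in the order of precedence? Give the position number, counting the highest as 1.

2

By the first rule: Castillo (on senior status); then Bianchi, Mbeki, Yilmaz, Amari, Ruiz, Ferreira and Petrov (each not on senior status).
Among Bianchi, Mbeki, Yilmaz, Amari, Ruiz, Ferreira and Petrov, by office: Bianchi, Mbeki and Yilmaz (Justice of the Supreme Court) before Amari and Ruiz (Presiding Appellate Judge) before Ferreira (Appellate Judge) before Petrov (Chief District Judge).
Among Bianchi, Mbeki and Yilmaz, by years on the bench (higher first): Bianchi (21 years) before Mbeki and Yilmaz (15 years).
Among Mbeki and Yilmaz, alphabetically by surname: Mbeki before Yilmaz.
Amari and Ruiz both have years on the bench 14 years, so the next rule applies.
Among Amari and Ruiz, alphabetically by surname: Amari before Ruiz.
Order: Castillo, Bianchi, Mbeki, Yilmaz, Amari, Ruiz, Ferreira, Petrov. So position 2.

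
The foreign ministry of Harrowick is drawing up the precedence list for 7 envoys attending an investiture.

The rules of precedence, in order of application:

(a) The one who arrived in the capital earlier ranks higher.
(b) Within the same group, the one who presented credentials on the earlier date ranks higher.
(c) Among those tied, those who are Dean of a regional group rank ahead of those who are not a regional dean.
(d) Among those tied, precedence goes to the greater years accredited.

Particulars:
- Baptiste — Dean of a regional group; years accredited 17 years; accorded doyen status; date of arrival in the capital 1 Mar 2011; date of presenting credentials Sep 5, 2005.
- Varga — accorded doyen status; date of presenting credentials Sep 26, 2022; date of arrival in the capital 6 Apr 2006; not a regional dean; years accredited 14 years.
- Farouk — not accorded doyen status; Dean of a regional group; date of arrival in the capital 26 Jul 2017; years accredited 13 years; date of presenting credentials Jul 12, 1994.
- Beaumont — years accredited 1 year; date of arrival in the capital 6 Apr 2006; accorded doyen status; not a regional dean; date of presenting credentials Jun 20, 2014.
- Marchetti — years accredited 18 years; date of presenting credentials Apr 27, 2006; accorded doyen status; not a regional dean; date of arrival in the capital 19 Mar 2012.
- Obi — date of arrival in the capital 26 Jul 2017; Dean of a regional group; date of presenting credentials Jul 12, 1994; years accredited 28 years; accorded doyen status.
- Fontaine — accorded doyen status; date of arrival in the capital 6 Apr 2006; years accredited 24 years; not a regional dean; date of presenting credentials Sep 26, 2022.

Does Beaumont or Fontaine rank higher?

By date of arrival in the capital (earlier first): Beaumont, Fontaine and Varga (each 6 Apr 2006); then Baptiste (1 Mar 2011); then Marchetti (19 Mar 2012); then Obi and Farouk (both 26 Jul 2017).
Among Beaumont, Fontaine and Varga, by date of presenting credentials (earlier first): Beaumont (Jun 20, 2014) before Fontaine and Varga (Sep 26, 2022).
Fontaine and Varga are each not a regional dean, so the next rule applies.
Among Fontaine and Varga, by years accredited (higher first): Fontaine (24 years) before Varga (14 years).
Obi and Farouk both have date of presenting credentials Jul 12, 1994, so the next rule applies.
Obi and Farouk are each Dean of a regional group, so the next rule applies.
Among Obi and Farouk, by years accredited (higher first): Obi (28 years) before Farouk (13 years).
So Beaumont takes precedence.

Beaumont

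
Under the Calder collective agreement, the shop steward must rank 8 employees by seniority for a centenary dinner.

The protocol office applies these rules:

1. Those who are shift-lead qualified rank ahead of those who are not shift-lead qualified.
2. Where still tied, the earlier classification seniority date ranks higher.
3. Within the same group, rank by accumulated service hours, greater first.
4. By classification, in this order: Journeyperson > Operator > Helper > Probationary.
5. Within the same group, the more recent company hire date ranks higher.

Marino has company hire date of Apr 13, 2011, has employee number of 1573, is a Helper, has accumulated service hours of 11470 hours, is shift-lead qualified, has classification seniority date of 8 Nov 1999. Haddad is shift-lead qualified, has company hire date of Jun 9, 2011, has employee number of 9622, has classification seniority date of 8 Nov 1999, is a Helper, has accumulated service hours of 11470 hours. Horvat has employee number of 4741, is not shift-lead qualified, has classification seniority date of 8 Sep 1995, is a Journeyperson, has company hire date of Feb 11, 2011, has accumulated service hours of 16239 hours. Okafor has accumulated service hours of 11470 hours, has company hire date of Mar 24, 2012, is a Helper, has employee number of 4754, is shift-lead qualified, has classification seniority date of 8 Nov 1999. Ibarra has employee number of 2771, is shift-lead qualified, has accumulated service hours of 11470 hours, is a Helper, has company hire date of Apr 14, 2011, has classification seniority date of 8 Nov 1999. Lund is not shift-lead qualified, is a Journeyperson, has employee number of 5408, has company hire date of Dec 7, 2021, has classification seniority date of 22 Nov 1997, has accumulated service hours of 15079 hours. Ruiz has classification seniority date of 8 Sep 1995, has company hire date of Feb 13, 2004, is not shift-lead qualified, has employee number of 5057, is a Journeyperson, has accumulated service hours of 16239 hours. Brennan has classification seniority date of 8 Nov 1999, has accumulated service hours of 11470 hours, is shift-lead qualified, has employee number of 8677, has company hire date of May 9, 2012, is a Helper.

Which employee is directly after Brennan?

Okafor

By the first rule: Brennan, Okafor, Haddad, Ibarra and Marino (each shift-lead qualified); then Horvat, Ruiz and Lund (each not shift-lead qualified).
Brennan, Okafor, Haddad, Ibarra and Marino all have classification seniority date 8 Nov 1999, so the next rule applies.
Brennan, Okafor, Haddad, Ibarra and Marino all have accumulated service hours 11470 hours, so the next rule applies.
Brennan, Okafor, Haddad, Ibarra and Marino are each Helper, so the next rule applies.
Among Brennan, Okafor, Haddad, Ibarra and Marino, by company hire date (later first): Brennan (May 9, 2012) before Okafor (Mar 24, 2012) before Haddad (Jun 9, 2011) before Ibarra (Apr 14, 2011) before Marino (Apr 13, 2011).
Among Horvat, Ruiz and Lund, by classification seniority date (earlier first): Horvat and Ruiz (8 Sep 1995) before Lund (22 Nov 1997).
Horvat and Ruiz both have accumulated service hours 16239 hours, so the next rule applies.
Horvat and Ruiz are each Journeyperson, so the next rule applies.
Among Horvat and Ruiz, by company hire date (later first): Horvat (Feb 11, 2011) before Ruiz (Feb 13, 2004).
Order: Brennan, Okafor, Haddad, Ibarra, Marino, Horvat, Ruiz, Lund.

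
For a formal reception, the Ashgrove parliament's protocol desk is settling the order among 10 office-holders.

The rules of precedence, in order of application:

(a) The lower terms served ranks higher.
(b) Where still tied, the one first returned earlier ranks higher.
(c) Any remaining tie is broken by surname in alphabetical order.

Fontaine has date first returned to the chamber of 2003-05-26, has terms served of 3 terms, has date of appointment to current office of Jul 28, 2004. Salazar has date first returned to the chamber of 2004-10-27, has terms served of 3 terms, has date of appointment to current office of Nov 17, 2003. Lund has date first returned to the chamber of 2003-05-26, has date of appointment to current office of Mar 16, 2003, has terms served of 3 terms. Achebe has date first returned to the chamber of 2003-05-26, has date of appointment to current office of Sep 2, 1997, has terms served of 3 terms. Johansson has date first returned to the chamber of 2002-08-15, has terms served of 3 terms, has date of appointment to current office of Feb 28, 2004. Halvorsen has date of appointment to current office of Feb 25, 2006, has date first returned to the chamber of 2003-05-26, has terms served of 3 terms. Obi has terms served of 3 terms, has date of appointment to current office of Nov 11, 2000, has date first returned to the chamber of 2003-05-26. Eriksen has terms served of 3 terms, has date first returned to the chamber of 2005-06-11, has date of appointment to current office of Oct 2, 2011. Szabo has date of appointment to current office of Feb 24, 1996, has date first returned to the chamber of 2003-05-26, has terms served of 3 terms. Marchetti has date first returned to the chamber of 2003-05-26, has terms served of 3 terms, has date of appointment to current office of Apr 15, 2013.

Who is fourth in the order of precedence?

Halvorsen

By terms served (lower first): Johansson, Achebe, Fontaine, Halvorsen, Lund, Marchetti, Obi, Szabo, Salazar and Eriksen (each 3 terms).
Among Johansson, Achebe, Fontaine, Halvorsen, Lund, Marchetti, Obi, Szabo, Salazar and Eriksen, by date first returned to the chamber (earlier first): Johansson (2002-08-15) before Achebe, Fontaine, Halvorsen, Lund, Marchetti, Obi and Szabo (2003-05-26) before Salazar (2004-10-27) before Eriksen (2005-06-11).
Among Achebe, Fontaine, Halvorsen, Lund, Marchetti, Obi and Szabo, alphabetically by surname: Achebe before Fontaine before Halvorsen before Lund before Marchetti before Obi before Szabo.
Order: Johansson, Achebe, Fontaine, Halvorsen, Lund, Marchetti, Obi, Szabo, Salazar, Eriksen.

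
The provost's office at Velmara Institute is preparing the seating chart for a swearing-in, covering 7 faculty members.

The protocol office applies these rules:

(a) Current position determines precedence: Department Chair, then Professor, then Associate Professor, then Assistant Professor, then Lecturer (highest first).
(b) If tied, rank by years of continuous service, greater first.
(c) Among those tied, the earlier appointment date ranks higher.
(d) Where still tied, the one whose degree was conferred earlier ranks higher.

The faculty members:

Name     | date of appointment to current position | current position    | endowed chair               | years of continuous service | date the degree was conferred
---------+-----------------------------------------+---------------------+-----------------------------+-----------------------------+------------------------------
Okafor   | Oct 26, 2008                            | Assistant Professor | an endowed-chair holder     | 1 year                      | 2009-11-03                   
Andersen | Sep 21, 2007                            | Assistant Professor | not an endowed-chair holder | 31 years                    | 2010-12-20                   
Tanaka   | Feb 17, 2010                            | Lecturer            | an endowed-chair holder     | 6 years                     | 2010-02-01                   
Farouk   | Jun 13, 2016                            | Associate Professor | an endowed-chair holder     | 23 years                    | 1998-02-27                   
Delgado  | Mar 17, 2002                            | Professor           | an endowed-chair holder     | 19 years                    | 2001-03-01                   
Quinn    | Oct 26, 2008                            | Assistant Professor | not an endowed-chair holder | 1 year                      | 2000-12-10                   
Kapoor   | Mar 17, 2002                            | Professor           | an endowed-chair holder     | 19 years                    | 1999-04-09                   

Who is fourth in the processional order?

By current position: Kapoor and Delgado (Professor); then Farouk (Associate Professor); then Andersen, Quinn and Okafor (Assistant Professor); then Tanaka (Lecturer).
Kapoor and Delgado both have years of continuous service 19 years, so the next rule applies.
Kapoor and Delgado both have date of appointment to current position Mar 17, 2002, so the next rule applies.
Among Kapoor and Delgado, by date the degree was conferred (earlier first): Kapoor (1999-04-09) before Delgado (2001-03-01).
Among Andersen, Quinn and Okafor, by years of continuous service (higher first): Andersen (31 years) before Quinn and Okafor (1 year).
Quinn and Okafor both have date of appointment to current position Oct 26, 2008, so the next rule applies.
Among Quinn and Okafor, by date the degree was conferred (earlier first): Quinn (2000-12-10) before Okafor (2009-11-03).
Order: Kapoor, Delgado, Farouk, Andersen, Quinn, Okafor, Tanaka.

Andersen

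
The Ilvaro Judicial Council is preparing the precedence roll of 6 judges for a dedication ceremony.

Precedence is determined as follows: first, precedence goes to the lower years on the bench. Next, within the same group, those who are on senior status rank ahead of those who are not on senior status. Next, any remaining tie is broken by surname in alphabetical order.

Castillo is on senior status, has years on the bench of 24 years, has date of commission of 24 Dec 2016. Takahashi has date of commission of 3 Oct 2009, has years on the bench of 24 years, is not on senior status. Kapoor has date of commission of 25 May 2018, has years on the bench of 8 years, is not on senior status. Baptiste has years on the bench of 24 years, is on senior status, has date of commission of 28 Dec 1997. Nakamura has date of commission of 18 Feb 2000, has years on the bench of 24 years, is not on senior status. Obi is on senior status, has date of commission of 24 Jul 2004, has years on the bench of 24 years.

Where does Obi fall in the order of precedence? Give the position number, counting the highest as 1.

By years on the bench (lower first): Kapoor (8 years); then Baptiste, Castillo, Obi, Nakamura and Takahashi (each 24 years).
Among Baptiste, Castillo, Obi, Nakamura and Takahashi, on senior status before not on senior status: Baptiste, Castillo and Obi (on senior status) before Nakamura and Takahashi (not on senior status).
Among Baptiste, Castillo and Obi, alphabetically by surname: Baptiste before Castillo before Obi.
Among Nakamura and Takahashi, alphabetically by surname: Nakamura before Takahashi.
Order: Kapoor, Baptiste, Castillo, Obi, Nakamura, Takahashi. So position 4.

4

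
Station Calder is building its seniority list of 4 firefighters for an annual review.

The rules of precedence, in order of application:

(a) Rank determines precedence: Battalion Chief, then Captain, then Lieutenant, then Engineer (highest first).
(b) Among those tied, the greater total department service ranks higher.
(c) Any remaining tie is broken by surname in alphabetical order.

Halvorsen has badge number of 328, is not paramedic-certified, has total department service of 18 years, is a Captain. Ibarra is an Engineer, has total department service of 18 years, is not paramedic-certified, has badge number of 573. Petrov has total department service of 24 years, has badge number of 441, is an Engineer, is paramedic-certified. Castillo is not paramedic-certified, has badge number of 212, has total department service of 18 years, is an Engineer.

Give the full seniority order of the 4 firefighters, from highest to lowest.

By rank: Halvorsen (Captain); then Petrov, Castillo and Ibarra (Engineer).
Among Petrov, Castillo and Ibarra, by total department service (higher first): Petrov (24 years) before Castillo and Ibarra (18 years).
Among Castillo and Ibarra, alphabetically by surname: Castillo before Ibarra.
Full order: Halvorsen, Petrov, Castillo, Ibarra.

Halvorsen, Petrov, Castillo, Ibarra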